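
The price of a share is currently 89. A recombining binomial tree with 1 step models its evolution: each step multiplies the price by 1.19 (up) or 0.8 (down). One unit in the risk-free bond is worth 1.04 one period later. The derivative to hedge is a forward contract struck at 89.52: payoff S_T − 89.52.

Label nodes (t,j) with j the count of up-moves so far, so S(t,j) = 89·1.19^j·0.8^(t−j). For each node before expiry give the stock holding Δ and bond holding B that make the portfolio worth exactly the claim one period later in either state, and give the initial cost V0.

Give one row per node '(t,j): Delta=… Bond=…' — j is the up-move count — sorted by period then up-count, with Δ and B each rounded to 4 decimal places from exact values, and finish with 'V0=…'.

No-arbitrage ⇒ martingale measure with p* = (R−d)/(u−d) = 0.6154.
At expiry t=1: V(1,0)=-18.3200, V(1,1)=16.3900
(0,0): S=89.0000. Δ = (V_up−V_dn)/(S_up−S_dn) = (16.3900−-18.3200)/(105.9100−71.2000) = 1.0000. V = [p*·16.3900 + (1−p*)·-18.3200]/1.04 = 2.9231. B = V − Δ·S = -86.0769.
Self-financing check: at every node Δ·S+B equals the discounted successor values.

(0,0): Delta=1.0000 Bond=-86.0769
V0=2.9231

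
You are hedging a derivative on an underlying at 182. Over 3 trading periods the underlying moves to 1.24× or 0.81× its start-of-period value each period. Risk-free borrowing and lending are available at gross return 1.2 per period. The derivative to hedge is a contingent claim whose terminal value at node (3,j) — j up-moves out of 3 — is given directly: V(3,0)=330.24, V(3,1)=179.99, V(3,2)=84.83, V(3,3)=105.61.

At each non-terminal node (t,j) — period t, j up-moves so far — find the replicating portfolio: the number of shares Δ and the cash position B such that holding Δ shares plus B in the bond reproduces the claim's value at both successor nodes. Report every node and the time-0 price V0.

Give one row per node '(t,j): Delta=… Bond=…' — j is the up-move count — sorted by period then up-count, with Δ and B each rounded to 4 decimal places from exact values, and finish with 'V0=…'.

(0,0): Delta=-0.0023 Bond=59.9002
(1,0): Delta=-1.3183 Bond=265.8854
(1,1): Delta=0.0858 Bond=51.9823
(2,0): Delta=-2.9262 Bond=511.0576
(2,1): Delta=-1.2106 Bond=299.3707
(2,2): Delta=0.1727 Bond=38.0719
V0=59.4744

No-arbitrage ⇒ martingale measure with p* = (R−d)/(u−d) = 0.9070.
At expiry t=3: V(3,0)=330.2400, V(3,1)=179.9900, V(3,2)=84.8300, V(3,3)=105.6100
  t=2,j=0: stock 119.4102 → up 148.0686 (V=179.9900), down 96.7223 (V=330.2400). Price 161.6390; hedge Δ=-2.9262, bond B=511.0576.
  t=2,j=1: stock 182.8008 → up 226.6730 (V=84.8300), down 148.0686 (V=179.9900). Price 78.0684; hedge Δ=-1.2106, bond B=299.3707.
  t=2,j=2: stock 279.8432 → up 347.0056 (V=105.6100), down 226.6730 (V=84.8300). Price 86.3975; hedge Δ=0.1727, bond B=38.0719.
  t=1,j=0: stock 147.4200 → up 182.8008 (V=78.0684), down 119.4102 (V=161.6390). Price 71.5353; hedge Δ=-1.3183, bond B=265.8854.
  t=1,j=1: stock 225.6800 → up 279.8432 (V=86.3975), down 182.8008 (V=78.0684). Price 71.3522; hedge Δ=0.0858, bond B=51.9823.
  t=0,j=0: stock 182.0000 → up 225.6800 (V=71.3522), down 147.4200 (V=71.5353). Price 59.4744; hedge Δ=-0.0023, bond B=59.9002.
Self-financing check: at every node Δ·S+B equals the discounted successor values.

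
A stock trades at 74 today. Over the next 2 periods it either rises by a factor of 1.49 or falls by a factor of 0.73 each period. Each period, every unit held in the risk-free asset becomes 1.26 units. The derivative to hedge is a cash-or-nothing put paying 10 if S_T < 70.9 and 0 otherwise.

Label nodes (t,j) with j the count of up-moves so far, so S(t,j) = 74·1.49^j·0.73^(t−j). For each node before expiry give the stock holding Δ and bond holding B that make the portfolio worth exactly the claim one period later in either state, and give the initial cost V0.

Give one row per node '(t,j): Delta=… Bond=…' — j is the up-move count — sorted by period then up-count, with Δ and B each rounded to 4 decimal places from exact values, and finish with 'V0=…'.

The replicating-portfolio and risk-neutral prices coincide; use p* = (1.26−0.73)/(1.49−0.73) = 0.6974 for the latter.
Terminal payoffs: V(2,0)=10.0000, V(2,1)=0.0000, V(2,2)=0.0000
  t=1,j=0: stock 54.0200 → up 80.4898 (V=0.0000), down 39.4346 (V=10.0000). Price 2.4018; hedge Δ=-0.2436, bond B=15.5597.
  t=1,j=1: stock 110.2600 → up 164.2874 (V=0.0000), down 80.4898 (V=0.0000). Price 0.0000; hedge Δ=0.0000, bond B=0.0000.
  t=0,j=0: stock 74.0000 → up 110.2600 (V=0.0000), down 54.0200 (V=2.4018). Price 0.5769; hedge Δ=-0.0427, bond B=3.7372.
The time-0 hedge costs 0.5769, which is the no-arbitrage price.

(0,0): Delta=-0.0427 Bond=3.7372
(1,0): Delta=-0.2436 Bond=15.5597
(1,1): Delta=0.0000 Bond=0.0000
V0=0.5769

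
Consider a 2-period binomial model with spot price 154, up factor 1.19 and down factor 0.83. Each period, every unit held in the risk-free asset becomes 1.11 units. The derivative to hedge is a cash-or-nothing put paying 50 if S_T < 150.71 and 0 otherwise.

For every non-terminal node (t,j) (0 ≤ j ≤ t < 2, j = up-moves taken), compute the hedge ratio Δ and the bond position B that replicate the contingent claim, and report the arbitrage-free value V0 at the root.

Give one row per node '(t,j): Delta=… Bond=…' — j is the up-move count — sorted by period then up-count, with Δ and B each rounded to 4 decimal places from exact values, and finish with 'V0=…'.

Risk-neutral probability p* = (R−d)/(u−d) = (1.11−0.83)/(1.19−0.83) = 0.7778.
Terminal payoffs: V(2,0)=50.0000, V(2,1)=0.0000, V(2,2)=0.0000
(1,0): S=127.8200. Δ = (V_up−V_dn)/(S_up−S_dn) = (0.0000−50.0000)/(152.1058−106.0906) = -1.0866. V = [p*·0.0000 + (1−p*)·50.0000]/1.11 = 10.0100. B = V − Δ·S = 148.8989.
(1,1): S=183.2600. Δ = (V_up−V_dn)/(S_up−S_dn) = (0.0000−0.0000)/(218.0794−152.1058) = 0.0000. V = [p*·0.0000 + (1−p*)·0.0000]/1.11 = 0.0000. B = V − Δ·S = 0.0000.
(0,0): S=154.0000. Δ = (V_up−V_dn)/(S_up−S_dn) = (0.0000−10.0100)/(183.2600−127.8200) = -0.1806. V = [p*·0.0000 + (1−p*)·10.0100]/1.11 = 2.0040. B = V − Δ·S = 29.8096.
Check: Δ(0,0)·S0 + B(0,0) = 2.0040 = V0.

(0,0): Delta=-0.1806 Bond=29.8096
(1,0): Delta=-1.0866 Bond=148.8989
(1,1): Delta=0.0000 Bond=0.0000
V0=2.0040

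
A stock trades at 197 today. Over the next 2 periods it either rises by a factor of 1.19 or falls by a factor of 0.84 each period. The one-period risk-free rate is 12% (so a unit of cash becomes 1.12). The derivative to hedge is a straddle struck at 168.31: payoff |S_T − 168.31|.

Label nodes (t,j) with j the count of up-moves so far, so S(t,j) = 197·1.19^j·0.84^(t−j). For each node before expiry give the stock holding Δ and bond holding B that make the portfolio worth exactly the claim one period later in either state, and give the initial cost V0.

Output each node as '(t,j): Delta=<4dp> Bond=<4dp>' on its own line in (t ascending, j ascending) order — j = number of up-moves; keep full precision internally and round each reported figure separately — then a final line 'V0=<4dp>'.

Under the risk-neutral measure, an up-move has probability p* = (R−d)/(u−d) = 0.8000 and values discount at R = 1.12.
Payoff layer (t=2): V(2,0)=29.3068, V(2,1)=28.6112, V(2,2)=110.6617
(1,0): S=165.4800. Δ = (V_up−V_dn)/(S_up−S_dn) = (28.6112−29.3068)/(196.9212−139.0032) = -0.0120. V = [p*·28.6112 + (1−p*)·29.3068]/1.12 = 25.6699. B = V − Δ·S = 27.6574.
(1,1): S=234.4300. Δ = (V_up−V_dn)/(S_up−S_dn) = (110.6617−28.6112)/(278.9717−196.9212) = 1.0000. V = [p*·110.6617 + (1−p*)·28.6112]/1.12 = 84.1532. B = V − Δ·S = -150.2768.
(0,0): S=197.0000. Δ = (V_up−V_dn)/(S_up−S_dn) = (84.1532−25.6699)/(234.4300−165.4800) = 0.8482. V = [p*·84.1532 + (1−p*)·25.6699]/1.12 = 64.6934. B = V − Δ·S = -102.4017.
The time-0 hedge costs 64.6934, which is the no-arbitrage price.

(0,0): Delta=0.8482 Bond=-102.4017
(1,0): Delta=-0.0120 Bond=27.6574
(1,1): Delta=1.0000 Bond=-150.2768
V0=64.6934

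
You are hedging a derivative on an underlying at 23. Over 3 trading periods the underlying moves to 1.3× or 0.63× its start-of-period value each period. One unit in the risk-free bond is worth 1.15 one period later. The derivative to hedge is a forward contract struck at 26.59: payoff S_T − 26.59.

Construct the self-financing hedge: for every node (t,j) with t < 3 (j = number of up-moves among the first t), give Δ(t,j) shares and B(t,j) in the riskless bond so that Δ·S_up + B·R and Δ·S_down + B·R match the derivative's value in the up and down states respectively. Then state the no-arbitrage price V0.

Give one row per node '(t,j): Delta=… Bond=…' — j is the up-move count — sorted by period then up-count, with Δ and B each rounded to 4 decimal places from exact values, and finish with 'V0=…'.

(0,0): Delta=1.0000 Bond=-17.4834
(1,0): Delta=1.0000 Bond=-20.1059
(1,1): Delta=1.0000 Bond=-20.1059
(2,0): Delta=1.0000 Bond=-23.1217
(2,1): Delta=1.0000 Bond=-23.1217
(2,2): Delta=1.0000 Bond=-23.1217
V0=5.5166

Under the risk-neutral measure, an up-move has probability p* = (R−d)/(u−d) = 0.7761 and values discount at R = 1.15.
Terminal payoffs: V(3,0)=-20.8389, V(3,1)=-14.7227, V(3,2)=-2.1019, V(3,3)=23.9410
  t=2,j=0: stock 9.1287 → up 11.8673 (V=-14.7227), down 5.7511 (V=-20.8389). Price -13.9930; hedge Δ=1.0000, bond B=-23.1217.
  t=2,j=1: stock 18.8370 → up 24.4881 (V=-2.1019), down 11.8673 (V=-14.7227). Price -4.2847; hedge Δ=1.0000, bond B=-23.1217.
  t=2,j=2: stock 38.8700 → up 50.5310 (V=23.9410), down 24.4881 (V=-2.1019). Price 15.7483; hedge Δ=1.0000, bond B=-23.1217.
  t=1,j=0: stock 14.4900 → up 18.8370 (V=-4.2847), down 9.1287 (V=-13.9930). Price -5.6159; hedge Δ=1.0000, bond B=-20.1059.
  t=1,j=1: stock 29.9000 → up 38.8700 (V=15.7483), down 18.8370 (V=-4.2847). Price 9.7941; hedge Δ=1.0000, bond B=-20.1059.
  t=0,j=0: stock 23.0000 → up 29.9000 (V=9.7941), down 14.4900 (V=-5.6159). Price 5.5166; hedge Δ=1.0000, bond B=-17.4834.
Each (Δ,B) replicates both successor values, so the strategy is self-financing and V0 is arbitrage-free.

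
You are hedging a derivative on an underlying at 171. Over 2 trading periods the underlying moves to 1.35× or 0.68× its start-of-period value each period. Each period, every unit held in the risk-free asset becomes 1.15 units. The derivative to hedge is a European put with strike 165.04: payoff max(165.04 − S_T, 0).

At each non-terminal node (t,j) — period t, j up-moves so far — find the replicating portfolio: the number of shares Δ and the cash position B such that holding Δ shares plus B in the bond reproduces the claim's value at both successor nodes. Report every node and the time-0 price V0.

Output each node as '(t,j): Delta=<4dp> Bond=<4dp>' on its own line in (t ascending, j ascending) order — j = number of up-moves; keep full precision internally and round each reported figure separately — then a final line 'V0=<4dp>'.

(0,0): Delta=-0.2194 Bond=45.8684
(1,0): Delta=-1.0000 Bond=143.5130
(1,1): Delta=-0.0521 Bond=14.1255
V0=8.3454

The replicating-portfolio and risk-neutral prices coincide; use p* = (1.15−0.68)/(1.35−0.68) = 0.7015 for the latter.
Payoff layer (t=2): V(2,0)=85.9696, V(2,1)=8.0620, V(2,2)=0.0000
(1,0): S=116.2800. Δ = (V_up−V_dn)/(S_up−S_dn) = (8.0620−85.9696)/(156.9780−79.0704) = -1.0000. V = [p*·8.0620 + (1−p*)·85.9696]/1.15 = 27.2330. B = V − Δ·S = 143.5130.
(1,1): S=230.8500. Δ = (V_up−V_dn)/(S_up−S_dn) = (0.0000−8.0620)/(311.6475−156.9780) = -0.0521. V = [p*·0.0000 + (1−p*)·8.0620]/1.15 = 2.0927. B = V − Δ·S = 14.1255.
(0,0): S=171.0000. Δ = (V_up−V_dn)/(S_up−S_dn) = (2.0927−27.2330)/(230.8500−116.2800) = -0.2194. V = [p*·2.0927 + (1−p*)·27.2330]/1.15 = 8.3454. B = V − Δ·S = 45.8684.
Self-financing check: at every node Δ·S+B equals the discounted successor values.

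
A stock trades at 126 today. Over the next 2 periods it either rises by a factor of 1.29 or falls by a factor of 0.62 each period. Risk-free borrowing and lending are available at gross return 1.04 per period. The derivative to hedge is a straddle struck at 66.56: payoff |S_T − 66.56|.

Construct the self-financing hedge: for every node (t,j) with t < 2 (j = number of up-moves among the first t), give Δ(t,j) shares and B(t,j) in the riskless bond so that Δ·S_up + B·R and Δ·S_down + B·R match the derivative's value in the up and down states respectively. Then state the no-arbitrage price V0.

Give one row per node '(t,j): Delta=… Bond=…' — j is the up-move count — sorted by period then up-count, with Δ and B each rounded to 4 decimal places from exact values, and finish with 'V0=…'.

(0,0): Delta=0.8459 Bond=-37.4596
(1,0): Delta=0.3074 Bond=3.1126
(1,1): Delta=1.0000 Bond=-64.0000
V0=69.1280

No-arbitrage ⇒ martingale measure with p* = (R−d)/(u−d) = 0.6269.
Terminal payoffs: V(2,0)=18.1256, V(2,1)=34.2148, V(2,2)=143.1166
Node (1,0) S=78.1200: V=(p*·34.2148+(1−p*)·18.1256)/1.04=27.1263; Δ=(34.2148−18.1256)/(100.7748−48.4344)=0.3074; B=V−Δ·S=3.1126
Node (1,1) S=162.5400: V=(p*·143.1166+(1−p*)·34.2148)/1.04=98.5400; Δ=(143.1166−34.2148)/(209.6766−100.7748)=1.0000; B=V−Δ·S=-64.0000
Node (0,0) S=126.0000: V=(p*·98.5400+(1−p*)·27.1263)/1.04=69.1280; Δ=(98.5400−27.1263)/(162.5400−78.1200)=0.8459; B=V−Δ·S=-37.4596
Self-financing check: at every node Δ·S+B equals the discounted successor values.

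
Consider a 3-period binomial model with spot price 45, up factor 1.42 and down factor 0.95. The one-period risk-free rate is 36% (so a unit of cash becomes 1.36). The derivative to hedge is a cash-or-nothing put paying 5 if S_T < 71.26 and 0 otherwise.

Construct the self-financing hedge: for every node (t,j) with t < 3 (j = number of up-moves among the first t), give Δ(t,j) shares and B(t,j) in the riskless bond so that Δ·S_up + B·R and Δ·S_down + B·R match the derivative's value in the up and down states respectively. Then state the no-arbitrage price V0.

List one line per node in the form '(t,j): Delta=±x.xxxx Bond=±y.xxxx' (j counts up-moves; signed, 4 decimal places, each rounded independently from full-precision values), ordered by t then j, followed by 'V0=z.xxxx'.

No-arbitrage ⇒ martingale measure with p* = (R−d)/(u−d) = 0.8723.
Terminal values V(3,·): V(3,0)=5.0000, V(3,1)=5.0000, V(3,2)=0.0000, V(3,3)=0.0000
  t=2,j=0: stock 40.6125 → up 57.6697 (V=5.0000), down 38.5819 (V=5.0000). Price 3.6765; hedge Δ=0.0000, bond B=3.6765.
  t=2,j=1: stock 60.7050 → up 86.2011 (V=0.0000), down 57.6697 (V=5.0000). Price 0.4693; hedge Δ=-0.1752, bond B=11.1076.
  t=2,j=2: stock 90.7380 → up 128.8480 (V=0.0000), down 86.2011 (V=0.0000). Price 0.0000; hedge Δ=0.0000, bond B=0.0000.
  t=1,j=0: stock 42.7500 → up 60.7050 (V=0.4693), down 40.6125 (V=3.6765). Price 0.6461; hedge Δ=-0.1596, bond B=7.4698.
  t=1,j=1: stock 63.9000 → up 90.7380 (V=0.0000), down 60.7050 (V=0.4693). Price 0.0441; hedge Δ=-0.0156, bond B=1.0426.
  t=0,j=0: stock 45.0000 → up 63.9000 (V=0.0441), down 42.7500 (V=0.6461). Price 0.0889; hedge Δ=-0.0285, bond B=1.3700.
Root portfolio cost Δ·45+B reproduces V0=0.0889.

(0,0): Delta=-0.0285 Bond=1.3700
(1,0): Delta=-0.1596 Bond=7.4698
(1,1): Delta=-0.0156 Bond=1.0426
(2,0): Delta=0.0000 Bond=3.6765
(2,1): Delta=-0.1752 Bond=11.1076
(2,2): Delta=0.0000 Bond=0.0000
V0=0.0889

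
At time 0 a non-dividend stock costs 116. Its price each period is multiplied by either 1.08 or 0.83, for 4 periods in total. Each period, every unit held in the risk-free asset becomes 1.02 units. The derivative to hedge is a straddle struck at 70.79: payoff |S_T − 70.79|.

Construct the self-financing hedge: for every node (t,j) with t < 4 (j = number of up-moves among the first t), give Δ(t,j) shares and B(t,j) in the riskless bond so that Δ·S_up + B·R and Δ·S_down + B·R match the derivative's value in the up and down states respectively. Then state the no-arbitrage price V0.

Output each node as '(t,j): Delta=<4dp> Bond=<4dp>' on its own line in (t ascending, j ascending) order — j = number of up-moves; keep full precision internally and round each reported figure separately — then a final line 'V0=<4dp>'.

Risk-neutral probability p* = (R−d)/(u−d) = (1.02−0.83)/(1.08−0.83) = 0.7600.
Terminal payoffs: V(4,0)=15.7383, V(4,1)=0.8435, V(4,2)=22.4198, V(4,3)=50.4951, V(4,4)=87.0267
  t=3,j=0: stock 66.3273 → up 71.6335 (V=0.8435), down 55.0517 (V=15.7383). Price 4.3316; hedge Δ=-0.8983, bond B=63.9111.
  t=3,j=1: stock 86.3054 → up 93.2098 (V=22.4198), down 71.6335 (V=0.8435). Price 16.9034; hedge Δ=1.0000, bond B=-69.4020.
  t=3,j=2: stock 112.3010 → up 121.2851 (V=50.4951), down 93.2098 (V=22.4198). Price 42.8990; hedge Δ=1.0000, bond B=-69.4020.
  t=3,j=3: stock 146.1266 → up 157.8167 (V=87.0267), down 121.2851 (V=50.4951). Price 76.7246; hedge Δ=1.0000, bond B=-69.4020.
  t=2,j=0: stock 79.9124 → up 86.3054 (V=16.9034), down 66.3273 (V=4.3316). Price 13.6139; hedge Δ=0.6293, bond B=-36.6734.
  t=2,j=1: stock 103.9824 → up 112.3010 (V=42.8990), down 86.3054 (V=16.9034). Price 35.9413; hedge Δ=1.0000, bond B=-68.0411.
  t=2,j=2: stock 135.3024 → up 146.1266 (V=76.7246), down 112.3010 (V=42.8990). Price 67.2613; hedge Δ=1.0000, bond B=-68.0411.
  t=1,j=0: stock 96.2800 → up 103.9824 (V=35.9413), down 79.9124 (V=13.6139). Price 29.9830; hedge Δ=0.9276, bond B=-59.3263.
  t=1,j=1: stock 125.2800 → up 135.3024 (V=67.2613), down 103.9824 (V=35.9413). Price 58.5730; hedge Δ=1.0000, bond B=-66.7070.
  t=0,j=0: stock 116.0000 → up 125.2800 (V=58.5730), down 96.2800 (V=29.9830). Price 50.6975; hedge Δ=0.9859, bond B=-63.6624.
Root portfolio cost Δ·116+B reproduces V0=50.6975.

(0,0): Delta=0.9859 Bond=-63.6624
(1,0): Delta=0.9276 Bond=-59.3263
(1,1): Delta=1.0000 Bond=-66.7070
(2,0): Delta=0.6293 Bond=-36.6734
(2,1): Delta=1.0000 Bond=-68.0411
(2,2): Delta=1.0000 Bond=-68.0411
(3,0): Delta=-0.8983 Bond=63.9111
(3,1): Delta=1.0000 Bond=-69.4020
(3,2): Delta=1.0000 Bond=-69.4020
(3,3): Delta=1.0000 Bond=-69.4020
V0=50.6975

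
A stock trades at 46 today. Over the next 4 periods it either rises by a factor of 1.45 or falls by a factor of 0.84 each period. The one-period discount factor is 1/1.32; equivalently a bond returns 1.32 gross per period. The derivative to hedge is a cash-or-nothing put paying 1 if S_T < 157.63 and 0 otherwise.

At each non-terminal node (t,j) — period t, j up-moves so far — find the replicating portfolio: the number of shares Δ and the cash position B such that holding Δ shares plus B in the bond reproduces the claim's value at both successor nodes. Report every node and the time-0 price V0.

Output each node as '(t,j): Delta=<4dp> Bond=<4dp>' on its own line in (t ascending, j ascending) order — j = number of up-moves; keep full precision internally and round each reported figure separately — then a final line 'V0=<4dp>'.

(0,0): Delta=-0.0075 Bond=0.5504
(1,0): Delta=0.0000 Bond=0.4348
(1,1): Delta=-0.0087 Bond=0.8055
(2,0): Delta=0.0000 Bond=0.5739
(2,1): Delta=0.0000 Bond=0.5739
(2,2): Delta=-0.0101 Bond=1.1958
(3,0): Delta=0.0000 Bond=0.7576
(3,1): Delta=0.0000 Bond=0.7576
(3,2): Delta=0.0000 Bond=0.7576
(3,3): Delta=-0.0117 Bond=1.8008
V0=0.2031

The replicating-portfolio and risk-neutral prices coincide; use p* = (1.32−0.84)/(1.45−0.84) = 0.7869 for the latter.
Terminal values V(4,·): V(4,0)=1.0000, V(4,1)=1.0000, V(4,2)=1.0000, V(4,3)=1.0000, V(4,4)=0.0000
  t=3,j=0: stock 27.2644 → up 39.5334 (V=1.0000), down 22.9021 (V=1.0000). Price 0.7576; hedge Δ=0.0000, bond B=0.7576.
  t=3,j=1: stock 47.0635 → up 68.2421 (V=1.0000), down 39.5334 (V=1.0000). Price 0.7576; hedge Δ=0.0000, bond B=0.7576.
  t=3,j=2: stock 81.2406 → up 117.7989 (V=1.0000), down 68.2421 (V=1.0000). Price 0.7576; hedge Δ=0.0000, bond B=0.7576.
  t=3,j=3: stock 140.2368 → up 203.3433 (V=0.0000), down 117.7989 (V=1.0000). Price 0.1615; hedge Δ=-0.0117, bond B=1.8008.
  t=2,j=0: stock 32.4576 → up 47.0635 (V=0.7576), down 27.2644 (V=0.7576). Price 0.5739; hedge Δ=0.0000, bond B=0.5739.
  t=2,j=1: stock 56.0280 → up 81.2406 (V=0.7576), down 47.0635 (V=0.7576). Price 0.5739; hedge Δ=0.0000, bond B=0.5739.
  t=2,j=2: stock 96.7150 → up 140.2368 (V=0.1615), down 81.2406 (V=0.7576). Price 0.2186; hedge Δ=-0.0101, bond B=1.1958.
  t=1,j=0: stock 38.6400 → up 56.0280 (V=0.5739), down 32.4576 (V=0.5739). Price 0.4348; hedge Δ=0.0000, bond B=0.4348.
  t=1,j=1: stock 66.7000 → up 96.7150 (V=0.2186), down 56.0280 (V=0.5739). Price 0.2229; hedge Δ=-0.0087, bond B=0.8055.
  t=0,j=0: stock 46.0000 → up 66.7000 (V=0.2229), down 38.6400 (V=0.4348). Price 0.2031; hedge Δ=-0.0075, bond B=0.5504.
Check: Δ(0,0)·S0 + B(0,0) = 0.2031 = V0.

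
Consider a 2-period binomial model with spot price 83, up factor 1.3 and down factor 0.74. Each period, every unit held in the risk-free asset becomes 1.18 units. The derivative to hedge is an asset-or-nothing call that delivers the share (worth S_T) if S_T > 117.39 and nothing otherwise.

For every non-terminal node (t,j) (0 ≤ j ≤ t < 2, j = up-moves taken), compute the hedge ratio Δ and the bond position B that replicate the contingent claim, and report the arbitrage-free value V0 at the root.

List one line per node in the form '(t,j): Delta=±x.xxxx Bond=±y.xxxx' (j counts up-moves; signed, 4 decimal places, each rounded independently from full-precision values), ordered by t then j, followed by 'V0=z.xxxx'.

Since d<R<u, set p* = (R−d)/(u−d) = 0.7857; price each node as the discounted p*-expectation of its children.
Terminal values V(2,·): V(2,0)=0.0000, V(2,1)=0.0000, V(2,2)=140.2700
Node (1,0) S=61.4200: V=(p*·0.0000+(1−p*)·0.0000)/1.18=0.0000; Δ=(0.0000−0.0000)/(79.8460−45.4508)=0.0000; B=V−Δ·S=0.0000
Node (1,1) S=107.9000: V=(p*·140.2700+(1−p*)·0.0000)/1.18=93.4001; Δ=(140.2700−0.0000)/(140.2700−79.8460)=2.3214; B=V−Δ·S=-157.0820
Node (0,0) S=83.0000: V=(p*·93.4001+(1−p*)·0.0000)/1.18=62.1914; Δ=(93.4001−0.0000)/(107.9000−61.4200)=2.0095; B=V−Δ·S=-104.5946
The time-0 hedge costs 62.1914, which is the no-arbitrage price.

(0,0): Delta=2.0095 Bond=-104.5946
(1,0): Delta=0.0000 Bond=0.0000
(1,1): Delta=2.3214 Bond=-157.0820
V0=62.1914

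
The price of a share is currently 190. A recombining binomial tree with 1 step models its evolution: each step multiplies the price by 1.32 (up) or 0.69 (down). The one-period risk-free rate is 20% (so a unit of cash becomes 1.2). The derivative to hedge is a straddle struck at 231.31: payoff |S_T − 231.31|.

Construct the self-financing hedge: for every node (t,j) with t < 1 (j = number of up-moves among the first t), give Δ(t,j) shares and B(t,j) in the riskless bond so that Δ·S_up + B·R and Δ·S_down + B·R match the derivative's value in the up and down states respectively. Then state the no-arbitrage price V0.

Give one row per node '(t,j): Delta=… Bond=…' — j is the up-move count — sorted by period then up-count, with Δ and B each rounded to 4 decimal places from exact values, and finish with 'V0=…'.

Risk-neutral probability p* = (R−d)/(u−d) = (1.2−0.69)/(1.32−0.69) = 0.8095.
Terminal payoffs: V(1,0)=100.2100, V(1,1)=19.4900
  t=0,j=0: stock 190.0000 → up 250.8000 (V=19.4900), down 131.1000 (V=100.2100). Price 29.0544; hedge Δ=-0.6744, bond B=157.1813.
Root portfolio cost Δ·190+B reproduces V0=29.0544.

(0,0): Delta=-0.6744 Bond=157.1813
V0=29.0544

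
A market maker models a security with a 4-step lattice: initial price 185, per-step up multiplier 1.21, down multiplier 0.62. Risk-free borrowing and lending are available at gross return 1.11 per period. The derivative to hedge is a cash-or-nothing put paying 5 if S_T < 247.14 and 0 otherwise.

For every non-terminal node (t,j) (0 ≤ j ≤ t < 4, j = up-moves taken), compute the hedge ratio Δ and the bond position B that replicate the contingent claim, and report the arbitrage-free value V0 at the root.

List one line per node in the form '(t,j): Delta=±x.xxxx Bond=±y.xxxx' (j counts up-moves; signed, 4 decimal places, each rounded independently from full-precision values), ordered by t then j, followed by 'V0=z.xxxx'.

(0,0): Delta=-0.0192 Bond=5.2763
(1,0): Delta=0.0000 Bond=3.6560
(1,1): Delta=-0.0212 Bond=6.3059
(2,0): Delta=0.0000 Bond=4.0581
(2,1): Delta=0.0000 Bond=4.0581
(2,2): Delta=-0.0234 Bond=7.5998
(3,0): Delta=0.0000 Bond=4.5045
(3,1): Delta=0.0000 Bond=4.5045
(3,2): Delta=0.0000 Bond=4.5045
(3,3): Delta=-0.0259 Bond=9.2381
V0=1.7267

No-arbitrage ⇒ martingale measure with p* = (R−d)/(u−d) = 0.8305.
Terminal payoffs: V(4,0)=5.0000, V(4,1)=5.0000, V(4,2)=5.0000, V(4,3)=5.0000, V(4,4)=0.0000
  t=3,j=0: stock 44.0907 → up 53.3497 (V=5.0000), down 27.3362 (V=5.0000). Price 4.5045; hedge Δ=0.0000, bond B=4.5045.
  t=3,j=1: stock 86.0479 → up 104.1180 (V=5.0000), down 53.3497 (V=5.0000). Price 4.5045; hedge Δ=0.0000, bond B=4.5045.
  t=3,j=2: stock 167.9323 → up 203.1980 (V=5.0000), down 104.1180 (V=5.0000). Price 4.5045; hedge Δ=0.0000, bond B=4.5045.
  t=3,j=3: stock 327.7388 → up 396.5639 (V=0.0000), down 203.1980 (V=5.0000). Price 0.7635; hedge Δ=-0.0259, bond B=9.2381.
  t=2,j=0: stock 71.1140 → up 86.0479 (V=4.5045), down 44.0907 (V=4.5045). Price 4.0581; hedge Δ=0.0000, bond B=4.0581.
  t=2,j=1: stock 138.7870 → up 167.9323 (V=4.5045), down 86.0479 (V=4.5045). Price 4.0581; hedge Δ=0.0000, bond B=4.0581.
  t=2,j=2: stock 270.8585 → up 327.7388 (V=0.7635), down 167.9323 (V=4.5045). Price 1.2591; hedge Δ=-0.0234, bond B=7.5998.
  t=1,j=0: stock 114.7000 → up 138.7870 (V=4.0581), down 71.1140 (V=4.0581). Price 3.6560; hedge Δ=0.0000, bond B=3.6560.
  t=1,j=1: stock 223.8500 → up 270.8585 (V=1.2591), down 138.7870 (V=4.0581). Price 1.5617; hedge Δ=-0.0212, bond B=6.3059.
  t=0,j=0: stock 185.0000 → up 223.8500 (V=1.5617), down 114.7000 (V=3.6560). Price 1.7267; hedge Δ=-0.0192, bond B=5.2763.
Self-financing check: at every node Δ·S+B equals the discounted successor values.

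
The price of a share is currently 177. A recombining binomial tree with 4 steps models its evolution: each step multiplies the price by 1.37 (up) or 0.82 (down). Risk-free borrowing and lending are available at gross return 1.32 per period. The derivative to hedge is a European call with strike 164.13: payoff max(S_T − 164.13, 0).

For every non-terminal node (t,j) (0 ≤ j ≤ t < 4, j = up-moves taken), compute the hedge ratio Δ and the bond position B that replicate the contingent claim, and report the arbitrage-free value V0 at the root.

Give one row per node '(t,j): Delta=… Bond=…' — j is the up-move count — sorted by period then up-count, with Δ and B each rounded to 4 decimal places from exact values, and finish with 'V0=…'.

(0,0): Delta=0.9968 Bond=-53.4587
(1,0): Delta=0.9607 Bond=-65.3250
(1,1): Delta=0.9989 Bond=-71.0895
(2,0): Delta=0.6234 Bond=-46.0883
(2,1): Delta=0.9808 Bond=-90.2431
(2,2): Delta=1.0000 Bond=-94.1977
(3,0): Delta=0.0000 Bond=0.0000
(3,1): Delta=0.6607 Bond=-66.9202
(3,2): Delta=1.0000 Bond=-124.3409
(3,3): Delta=1.0000 Bond=-124.3409
V0=122.9673

The replicating-portfolio and risk-neutral prices coincide; use p* = (1.32−0.82)/(1.37−0.82) = 0.9091 for the latter.
At expiry t=4: V(4,0)=0.0000, V(4,1)=0.0000, V(4,2)=59.2489, V(4,3)=209.0762, V(4,4)=459.3974
(3,0): S=97.5921. Δ = (V_up−V_dn)/(S_up−S_dn) = (0.0000−0.0000)/(133.7012−80.0256) = 0.0000. V = [p*·0.0000 + (1−p*)·0.0000]/1.32 = 0.0000. B = V − Δ·S = 0.0000.
(3,1): S=163.0503. Δ = (V_up−V_dn)/(S_up−S_dn) = (59.2489−0.0000)/(223.3789−133.7012) = 0.6607. V = [p*·59.2489 + (1−p*)·0.0000]/1.32 = 40.8050. B = V − Δ·S = -66.9202.
(3,2): S=272.4133. Δ = (V_up−V_dn)/(S_up−S_dn) = (209.0762−59.2489)/(373.2062−223.3789) = 1.0000. V = [p*·209.0762 + (1−p*)·59.2489]/1.32 = 148.0724. B = V − Δ·S = -124.3409.
(3,3): S=455.1295. Δ = (V_up−V_dn)/(S_up−S_dn) = (459.3974−209.0762)/(623.5274−373.2062) = 1.0000. V = [p*·459.3974 + (1−p*)·209.0762]/1.32 = 330.7886. B = V − Δ·S = -124.3409.
(2,0): S=119.0148. Δ = (V_up−V_dn)/(S_up−S_dn) = (40.8050−0.0000)/(163.0503−97.5921) = 0.6234. V = [p*·40.8050 + (1−p*)·0.0000]/1.32 = 28.1026. B = V − Δ·S = -46.0883.
(2,1): S=198.8418. Δ = (V_up−V_dn)/(S_up−S_dn) = (148.0724−40.8050)/(272.4133−163.0503) = 0.9808. V = [p*·148.0724 + (1−p*)·40.8050]/1.32 = 104.7885. B = V − Δ·S = -90.2431.
(2,2): S=332.2113. Δ = (V_up−V_dn)/(S_up−S_dn) = (330.7886−148.0724)/(455.1295−272.4133) = 1.0000. V = [p*·330.7886 + (1−p*)·148.0724]/1.32 = 238.0136. B = V − Δ·S = -94.1977.
(1,0): S=145.1400. Δ = (V_up−V_dn)/(S_up−S_dn) = (104.7885−28.1026)/(198.8418−119.0148) = 0.9607. V = [p*·104.7885 + (1−p*)·28.1026]/1.32 = 74.1038. B = V − Δ·S = -65.3250.
(1,1): S=242.4900. Δ = (V_up−V_dn)/(S_up−S_dn) = (238.0136−104.7885)/(332.2113−198.8418) = 0.9989. V = [p*·238.0136 + (1−p*)·104.7885]/1.32 = 171.1381. B = V − Δ·S = -71.0895.
(0,0): S=177.0000. Δ = (V_up−V_dn)/(S_up−S_dn) = (171.1381−74.1038)/(242.4900−145.1400) = 0.9968. V = [p*·171.1381 + (1−p*)·74.1038]/1.32 = 122.9673. B = V − Δ·S = -53.4587.
Check: Δ(0,0)·S0 + B(0,0) = 122.9673 = V0.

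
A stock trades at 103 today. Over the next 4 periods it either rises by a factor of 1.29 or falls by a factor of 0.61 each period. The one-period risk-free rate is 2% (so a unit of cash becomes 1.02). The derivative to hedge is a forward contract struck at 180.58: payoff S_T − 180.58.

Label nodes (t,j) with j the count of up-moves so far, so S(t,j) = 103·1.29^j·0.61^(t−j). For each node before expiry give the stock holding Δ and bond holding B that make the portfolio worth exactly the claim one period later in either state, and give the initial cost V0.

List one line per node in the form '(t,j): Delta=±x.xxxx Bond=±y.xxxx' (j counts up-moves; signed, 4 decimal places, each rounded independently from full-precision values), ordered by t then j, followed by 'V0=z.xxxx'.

(0,0): Delta=1.0000 Bond=-166.8280
(1,0): Delta=1.0000 Bond=-170.1646
(1,1): Delta=1.0000 Bond=-170.1646
(2,0): Delta=1.0000 Bond=-173.5679
(2,1): Delta=1.0000 Bond=-173.5679
(2,2): Delta=1.0000 Bond=-173.5679
(3,0): Delta=1.0000 Bond=-177.0392
(3,1): Delta=1.0000 Bond=-177.0392
(3,2): Delta=1.0000 Bond=-177.0392
(3,3): Delta=1.0000 Bond=-177.0392
V0=-63.8280

Risk-neutral probability p* = (R−d)/(u−d) = (1.02−0.61)/(1.29−0.61) = 0.6029.
At expiry t=4: V(4,0)=-166.3188, V(4,1)=-150.4210, V(4,2)=-116.8012, V(4,3)=-45.7035, V(4,4)=104.6506
Node (3,0) S=23.3790: V=(p*·-150.4210+(1−p*)·-166.3188)/1.02=-153.6602; Δ=(-150.4210−-166.3188)/(30.1590−14.2612)=1.0000; B=V−Δ·S=-177.0392
Node (3,1) S=49.4409: V=(p*·-116.8012+(1−p*)·-150.4210)/1.02=-127.5983; Δ=(-116.8012−-150.4210)/(63.7788−30.1590)=1.0000; B=V−Δ·S=-177.0392
Node (3,2) S=104.5554: V=(p*·-45.7035+(1−p*)·-116.8012)/1.02=-72.4838; Δ=(-45.7035−-116.8012)/(134.8765−63.7788)=1.0000; B=V−Δ·S=-177.0392
Node (3,3) S=221.1090: V=(p*·104.6506+(1−p*)·-45.7035)/1.02=44.0698; Δ=(104.6506−-45.7035)/(285.2306−134.8765)=1.0000; B=V−Δ·S=-177.0392
Node (2,0) S=38.3263: V=(p*·-127.5983+(1−p*)·-153.6602)/1.02=-135.2416; Δ=(-127.5983−-153.6602)/(49.4409−23.3790)=1.0000; B=V−Δ·S=-173.5679
Node (2,1) S=81.0507: V=(p*·-72.4838+(1−p*)·-127.5983)/1.02=-92.5172; Δ=(-72.4838−-127.5983)/(104.5554−49.4409)=1.0000; B=V−Δ·S=-173.5679
Node (2,2) S=171.4023: V=(p*·44.0698+(1−p*)·-72.4838)/1.02=-2.1656; Δ=(44.0698−-72.4838)/(221.1090−104.5554)=1.0000; B=V−Δ·S=-173.5679
Node (1,0) S=62.8300: V=(p*·-92.5172+(1−p*)·-135.2416)/1.02=-107.3346; Δ=(-92.5172−-135.2416)/(81.0507−38.3263)=1.0000; B=V−Δ·S=-170.1646
Node (1,1) S=132.8700: V=(p*·-2.1656+(1−p*)·-92.5172)/1.02=-37.2946; Δ=(-2.1656−-92.5172)/(171.4023−81.0507)=1.0000; B=V−Δ·S=-170.1646
Node (0,0) S=103.0000: V=(p*·-37.2946+(1−p*)·-107.3346)/1.02=-63.8280; Δ=(-37.2946−-107.3346)/(132.8700−62.8300)=1.0000; B=V−Δ·S=-166.8280
Check: Δ(0,0)·S0 + B(0,0) = -63.8280 = V0.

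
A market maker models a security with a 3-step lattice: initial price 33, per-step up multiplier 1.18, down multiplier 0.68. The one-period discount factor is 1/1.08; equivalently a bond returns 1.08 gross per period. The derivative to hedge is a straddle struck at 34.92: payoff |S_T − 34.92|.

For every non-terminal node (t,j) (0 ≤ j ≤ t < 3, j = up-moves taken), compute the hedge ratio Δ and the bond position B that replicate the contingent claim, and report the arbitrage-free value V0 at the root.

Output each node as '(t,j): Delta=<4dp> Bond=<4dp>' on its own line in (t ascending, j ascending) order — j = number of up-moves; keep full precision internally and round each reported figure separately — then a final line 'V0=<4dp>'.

No-arbitrage ⇒ martingale measure with p* = (R−d)/(u−d) = 0.8000.
Terminal payoffs: V(3,0)=24.5437, V(3,1)=16.9141, V(3,2)=3.6745, V(3,3)=19.3001
Node (2,0) S=15.2592: V=(p*·16.9141+(1−p*)·24.5437)/1.08=17.0741; Δ=(16.9141−24.5437)/(18.0059−10.3763)=-1.0000; B=V−Δ·S=32.3333
Node (2,1) S=26.4792: V=(p*·3.6745+(1−p*)·16.9141)/1.08=5.8541; Δ=(3.6745−16.9141)/(31.2455−18.0059)=-1.0000; B=V−Δ·S=32.3333
Node (2,2) S=45.9492: V=(p*·19.3001+(1−p*)·3.6745)/1.08=14.9768; Δ=(19.3001−3.6745)/(54.2201−31.2455)=0.6801; B=V−Δ·S=-16.2742
Node (1,0) S=22.4400: V=(p*·5.8541+(1−p*)·17.0741)/1.08=7.4983; Δ=(5.8541−17.0741)/(26.4792−15.2592)=-1.0000; B=V−Δ·S=29.9383
Node (1,1) S=38.9400: V=(p*·14.9768+(1−p*)·5.8541)/1.08=12.1780; Δ=(14.9768−5.8541)/(45.9492−26.4792)=0.4686; B=V−Δ·S=-6.0673
Node (0,0) S=33.0000: V=(p*·12.1780+(1−p*)·7.4983)/1.08=10.4093; Δ=(12.1780−7.4983)/(38.9400−22.4400)=0.2836; B=V−Δ·S=1.0498
Each (Δ,B) replicates both successor values, so the strategy is self-financing and V0 is arbitrage-free.

(0,0): Delta=0.2836 Bond=1.0498
(1,0): Delta=-1.0000 Bond=29.9383
(1,1): Delta=0.4686 Bond=-6.0673
(2,0): Delta=-1.0000 Bond=32.3333
(2,1): Delta=-1.0000 Bond=32.3333
(2,2): Delta=0.6801 Bond=-16.2742
V0=10.4093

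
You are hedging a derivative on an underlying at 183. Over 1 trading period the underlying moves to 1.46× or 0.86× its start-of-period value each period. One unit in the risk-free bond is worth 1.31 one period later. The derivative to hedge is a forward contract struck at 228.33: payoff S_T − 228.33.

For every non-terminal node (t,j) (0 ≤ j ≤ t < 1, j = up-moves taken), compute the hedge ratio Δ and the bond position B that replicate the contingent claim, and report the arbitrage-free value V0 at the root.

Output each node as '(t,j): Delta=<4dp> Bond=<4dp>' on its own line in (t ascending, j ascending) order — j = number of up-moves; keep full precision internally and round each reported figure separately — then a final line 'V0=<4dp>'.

(0,0): Delta=1.0000 Bond=-174.2977
V0=8.7023

The replicating-portfolio and risk-neutral prices coincide; use p* = (1.31−0.86)/(1.46−0.86) = 0.7500 for the latter.
At expiry t=1: V(1,0)=-70.9500, V(1,1)=38.8500
(0,0): S=183.0000. Δ = (V_up−V_dn)/(S_up−S_dn) = (38.8500−-70.9500)/(267.1800−157.3800) = 1.0000. V = [p*·38.8500 + (1−p*)·-70.9500]/1.31 = 8.7023. B = V − Δ·S = -174.2977.
The time-0 hedge costs 8.7023, which is the no-arbitrage price.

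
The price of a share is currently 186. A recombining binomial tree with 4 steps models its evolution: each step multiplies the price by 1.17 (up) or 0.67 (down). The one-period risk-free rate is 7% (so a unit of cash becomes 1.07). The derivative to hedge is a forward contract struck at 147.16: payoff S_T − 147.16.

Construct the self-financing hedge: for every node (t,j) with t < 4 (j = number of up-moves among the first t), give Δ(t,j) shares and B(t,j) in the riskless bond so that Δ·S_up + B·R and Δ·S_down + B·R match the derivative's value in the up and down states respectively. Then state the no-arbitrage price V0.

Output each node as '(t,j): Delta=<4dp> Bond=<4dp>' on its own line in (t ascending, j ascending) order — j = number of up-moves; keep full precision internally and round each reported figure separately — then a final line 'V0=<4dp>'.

Since d<R<u, set p* = (R−d)/(u−d) = 0.8000; price each node as the discounted p*-expectation of its children.
Terminal values V(4,·): V(4,0)=-109.6789, V(4,1)=-81.7080, V(4,2)=-32.8631, V(4,3)=52.4330, V(4,4)=201.3830
Node (3,0) S=55.9419: V=(p*·-81.7080+(1−p*)·-109.6789)/1.07=-81.5908; Δ=(-81.7080−-109.6789)/(65.4520−37.4811)=1.0000; B=V−Δ·S=-137.5327
Node (3,1) S=97.6896: V=(p*·-32.8631+(1−p*)·-81.7080)/1.07=-39.8431; Δ=(-32.8631−-81.7080)/(114.2969−65.4520)=1.0000; B=V−Δ·S=-137.5327
Node (3,2) S=170.5923: V=(p*·52.4330+(1−p*)·-32.8631)/1.07=33.0596; Δ=(52.4330−-32.8631)/(199.5930−114.2969)=1.0000; B=V−Δ·S=-137.5327
Node (3,3) S=297.9000: V=(p*·201.3830+(1−p*)·52.4330)/1.07=160.3673; Δ=(201.3830−52.4330)/(348.5430−199.5930)=1.0000; B=V−Δ·S=-137.5327
Node (2,0) S=83.4954: V=(p*·-39.8431+(1−p*)·-81.5908)/1.07=-45.0398; Δ=(-39.8431−-81.5908)/(97.6896−55.9419)=1.0000; B=V−Δ·S=-128.5352
Node (2,1) S=145.8054: V=(p*·33.0596+(1−p*)·-39.8431)/1.07=17.2702; Δ=(33.0596−-39.8431)/(170.5923−97.6896)=1.0000; B=V−Δ·S=-128.5352
Node (2,2) S=254.6154: V=(p*·160.3673+(1−p*)·33.0596)/1.07=126.0802; Δ=(160.3673−33.0596)/(297.9000−170.5923)=1.0000; B=V−Δ·S=-128.5352
Node (1,0) S=124.6200: V=(p*·17.2702+(1−p*)·-45.0398)/1.07=4.4936; Δ=(17.2702−-45.0398)/(145.8054−83.4954)=1.0000; B=V−Δ·S=-120.1264
Node (1,1) S=217.6200: V=(p*·126.0802+(1−p*)·17.2702)/1.07=97.4936; Δ=(126.0802−17.2702)/(254.6154−145.8054)=1.0000; B=V−Δ·S=-120.1264
Node (0,0) S=186.0000: V=(p*·97.4936+(1−p*)·4.4936)/1.07=73.7323; Δ=(97.4936−4.4936)/(217.6200−124.6200)=1.0000; B=V−Δ·S=-112.2677
Check: Δ(0,0)·S0 + B(0,0) = 73.7323 = V0.

(0,0): Delta=1.0000 Bond=-112.2677
(1,0): Delta=1.0000 Bond=-120.1264
(1,1): Delta=1.0000 Bond=-120.1264
(2,0): Delta=1.0000 Bond=-128.5352
(2,1): Delta=1.0000 Bond=-128.5352
(2,2): Delta=1.0000 Bond=-128.5352
(3,0): Delta=1.0000 Bond=-137.5327
(3,1): Delta=1.0000 Bond=-137.5327
(3,2): Delta=1.0000 Bond=-137.5327
(3,3): Delta=1.0000 Bond=-137.5327
V0=73.7323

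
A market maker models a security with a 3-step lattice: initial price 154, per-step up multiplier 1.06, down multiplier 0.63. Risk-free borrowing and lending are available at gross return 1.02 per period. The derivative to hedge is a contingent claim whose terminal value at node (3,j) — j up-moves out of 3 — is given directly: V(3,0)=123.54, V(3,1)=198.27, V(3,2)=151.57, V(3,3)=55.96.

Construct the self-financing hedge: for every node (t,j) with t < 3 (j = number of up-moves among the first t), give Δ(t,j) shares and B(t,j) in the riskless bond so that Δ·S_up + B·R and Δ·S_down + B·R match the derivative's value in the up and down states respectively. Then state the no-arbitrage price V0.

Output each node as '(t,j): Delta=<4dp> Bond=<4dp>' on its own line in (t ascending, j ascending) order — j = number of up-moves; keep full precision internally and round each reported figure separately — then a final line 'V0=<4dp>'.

Risk-neutral probability p* = (R−d)/(u−d) = (1.02−0.63)/(1.06−0.63) = 0.9070.
At expiry t=3: V(3,0)=123.5400, V(3,1)=198.2700, V(3,2)=151.5700, V(3,3)=55.9600
(2,0): S=61.1226. Δ = (V_up−V_dn)/(S_up−S_dn) = (198.2700−123.5400)/(64.7900−38.5072) = 2.8433. V = [p*·198.2700 + (1−p*)·123.5400]/1.02 = 187.5670. B = V − Δ·S = 13.7763.
(2,1): S=102.8412. Δ = (V_up−V_dn)/(S_up−S_dn) = (151.5700−198.2700)/(109.0117−64.7900) = -1.0560. V = [p*·151.5700 + (1−p*)·198.2700]/1.02 = 152.8570. B = V − Δ·S = 261.4617.
(2,2): S=173.0344. Δ = (V_up−V_dn)/(S_up−S_dn) = (55.9600−151.5700)/(183.4165−109.0117) = -1.2850. V = [p*·55.9600 + (1−p*)·151.5700]/1.02 = 63.5823. B = V − Δ·S = 285.9311.
(1,0): S=97.0200. Δ = (V_up−V_dn)/(S_up−S_dn) = (152.8570−187.5670)/(102.8412−61.1226) = -0.8320. V = [p*·152.8570 + (1−p*)·187.5670]/1.02 = 153.0254. B = V − Δ·S = 233.7463.
(1,1): S=163.2400. Δ = (V_up−V_dn)/(S_up−S_dn) = (63.5823−152.8570)/(173.0344−102.8412) = -1.2718. V = [p*·63.5823 + (1−p*)·152.8570]/1.02 = 70.4774. B = V − Δ·S = 278.0931.
(0,0): S=154.0000. Δ = (V_up−V_dn)/(S_up−S_dn) = (70.4774−153.0254)/(163.2400−97.0200) = -1.2466. V = [p*·70.4774 + (1−p*)·153.0254]/1.02 = 76.6238. B = V − Δ·S = 268.5959.
Check: Δ(0,0)·S0 + B(0,0) = 76.6238 = V0.

(0,0): Delta=-1.2466 Bond=268.5959
(1,0): Delta=-0.8320 Bond=233.7463
(1,1): Delta=-1.2718 Bond=278.0931
(2,0): Delta=2.8433 Bond=13.7763
(2,1): Delta=-1.0560 Bond=261.4617
(2,2): Delta=-1.2850 Bond=285.9311
V0=76.6238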